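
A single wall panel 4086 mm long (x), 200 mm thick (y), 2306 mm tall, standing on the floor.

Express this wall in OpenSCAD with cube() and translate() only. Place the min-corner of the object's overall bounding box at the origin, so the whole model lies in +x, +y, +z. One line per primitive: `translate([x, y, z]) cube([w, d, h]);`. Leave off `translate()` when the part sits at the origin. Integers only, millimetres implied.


cube([4086, 200, 2306]);


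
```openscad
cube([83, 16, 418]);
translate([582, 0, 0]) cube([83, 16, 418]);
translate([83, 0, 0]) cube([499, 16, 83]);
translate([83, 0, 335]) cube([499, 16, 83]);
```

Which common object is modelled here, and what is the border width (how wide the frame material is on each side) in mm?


A picture frame. The border width is 83 mm.

Four thin pieces enclosing a rectangular opening — a picture frame. The two full-height stiles are 418 mm tall; the top rail sits at z = 335 and is 83 mm tall, so the border above the opening is 418 − 335 = 83 mm, matching the stile x-width.


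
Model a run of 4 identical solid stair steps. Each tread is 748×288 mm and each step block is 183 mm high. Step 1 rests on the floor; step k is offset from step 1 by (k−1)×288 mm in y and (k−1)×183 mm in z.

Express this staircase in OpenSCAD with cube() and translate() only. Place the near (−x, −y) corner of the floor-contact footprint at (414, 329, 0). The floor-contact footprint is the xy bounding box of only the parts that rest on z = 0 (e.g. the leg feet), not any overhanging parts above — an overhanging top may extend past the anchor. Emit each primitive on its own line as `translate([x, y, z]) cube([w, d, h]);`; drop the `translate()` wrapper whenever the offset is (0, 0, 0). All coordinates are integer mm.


translate([414, 329, 0]) cube([748, 288, 183]);
translate([414, 617, 183]) cube([748, 288, 183]);
translate([414, 905, 366]) cube([748, 288, 183]);
translate([414, 1193, 549]) cube([748, 288, 183]);


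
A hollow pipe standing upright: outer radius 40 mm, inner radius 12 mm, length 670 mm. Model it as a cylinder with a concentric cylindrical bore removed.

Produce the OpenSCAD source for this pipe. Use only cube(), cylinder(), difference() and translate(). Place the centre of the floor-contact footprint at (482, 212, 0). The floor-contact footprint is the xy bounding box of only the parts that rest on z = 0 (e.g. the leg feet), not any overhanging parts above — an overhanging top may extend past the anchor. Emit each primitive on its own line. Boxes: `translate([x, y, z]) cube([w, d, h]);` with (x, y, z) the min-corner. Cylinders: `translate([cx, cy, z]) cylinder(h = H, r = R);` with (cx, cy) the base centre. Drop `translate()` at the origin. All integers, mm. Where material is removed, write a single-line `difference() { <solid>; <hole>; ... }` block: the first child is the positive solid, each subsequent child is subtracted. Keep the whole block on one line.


difference() { translate([482, 212, 0]) cylinder(h = 670, r = 40); translate([482, 212, 0]) cylinder(h = 670, r = 12); }


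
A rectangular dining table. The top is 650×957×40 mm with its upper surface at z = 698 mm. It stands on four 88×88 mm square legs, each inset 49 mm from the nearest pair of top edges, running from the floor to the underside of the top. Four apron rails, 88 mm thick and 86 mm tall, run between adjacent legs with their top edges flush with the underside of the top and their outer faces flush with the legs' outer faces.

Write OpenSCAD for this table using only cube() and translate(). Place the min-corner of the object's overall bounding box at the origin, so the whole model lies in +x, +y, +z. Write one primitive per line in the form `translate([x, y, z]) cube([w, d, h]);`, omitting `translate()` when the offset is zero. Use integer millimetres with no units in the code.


translate([0, 0, 658]) cube([650, 957, 40]);
translate([49, 49, 0]) cube([88, 88, 658]);
translate([513, 49, 0]) cube([88, 88, 658]);
translate([49, 820, 0]) cube([88, 88, 658]);
translate([513, 820, 0]) cube([88, 88, 658]);
translate([137, 49, 572]) cube([376, 88, 86]);
translate([137, 820, 572]) cube([376, 88, 86]);
translate([49, 137, 572]) cube([88, 683, 86]);
translate([513, 137, 572]) cube([88, 683, 86]);


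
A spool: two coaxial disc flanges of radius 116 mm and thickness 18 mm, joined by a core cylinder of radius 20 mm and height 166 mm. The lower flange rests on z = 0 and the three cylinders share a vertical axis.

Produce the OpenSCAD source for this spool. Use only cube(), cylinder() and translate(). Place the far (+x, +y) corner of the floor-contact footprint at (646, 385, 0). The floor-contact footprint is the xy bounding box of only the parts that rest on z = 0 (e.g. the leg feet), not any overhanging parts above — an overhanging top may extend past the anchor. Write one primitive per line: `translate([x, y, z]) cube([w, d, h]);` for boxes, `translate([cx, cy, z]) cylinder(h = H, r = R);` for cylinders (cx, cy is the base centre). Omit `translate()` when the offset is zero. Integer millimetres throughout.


translate([530, 269, 0]) cylinder(h = 18, r = 116);
translate([530, 269, 18]) cylinder(h = 166, r = 20);
translate([530, 269, 184]) cylinder(h = 18, r = 116);


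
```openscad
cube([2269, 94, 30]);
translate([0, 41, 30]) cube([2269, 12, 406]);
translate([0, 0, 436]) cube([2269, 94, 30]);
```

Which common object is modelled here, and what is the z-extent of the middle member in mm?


An I-beam. The web height is 406 mm.

Two wide flanges with a thin centred web — an I-beam. Overall 466 mm minus two 30 mm flanges gives a web of 466 − 2·30 = 406 mm.


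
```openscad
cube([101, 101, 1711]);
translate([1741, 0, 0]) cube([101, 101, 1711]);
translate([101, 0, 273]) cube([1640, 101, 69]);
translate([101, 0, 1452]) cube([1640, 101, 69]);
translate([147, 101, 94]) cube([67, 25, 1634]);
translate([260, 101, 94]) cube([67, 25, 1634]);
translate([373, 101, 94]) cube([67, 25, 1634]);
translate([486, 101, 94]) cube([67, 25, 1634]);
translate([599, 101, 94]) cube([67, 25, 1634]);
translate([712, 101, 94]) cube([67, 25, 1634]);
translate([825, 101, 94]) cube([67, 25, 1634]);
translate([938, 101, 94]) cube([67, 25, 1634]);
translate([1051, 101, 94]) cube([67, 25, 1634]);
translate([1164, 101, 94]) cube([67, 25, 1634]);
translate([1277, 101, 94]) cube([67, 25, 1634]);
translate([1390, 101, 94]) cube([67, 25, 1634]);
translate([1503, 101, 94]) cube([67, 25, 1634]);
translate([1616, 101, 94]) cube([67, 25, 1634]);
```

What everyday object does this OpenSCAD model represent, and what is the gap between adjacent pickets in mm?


A fence section. The picket gap is 46 mm.

Two posts, two rails, 14 pickets — a fence section. Span 1640 mm holds 14 pickets of 67 mm with 15 equal gaps: ⌊(1640 − 14·67) / 15⌋ = 46 mm.


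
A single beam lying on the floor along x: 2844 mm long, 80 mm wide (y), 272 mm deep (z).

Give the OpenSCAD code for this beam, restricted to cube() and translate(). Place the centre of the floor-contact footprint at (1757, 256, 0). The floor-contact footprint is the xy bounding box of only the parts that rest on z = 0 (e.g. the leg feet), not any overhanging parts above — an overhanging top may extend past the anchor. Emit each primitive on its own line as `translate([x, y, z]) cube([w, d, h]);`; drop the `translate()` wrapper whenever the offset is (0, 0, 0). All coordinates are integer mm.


translate([335, 216, 0]) cube([2844, 80, 272]);


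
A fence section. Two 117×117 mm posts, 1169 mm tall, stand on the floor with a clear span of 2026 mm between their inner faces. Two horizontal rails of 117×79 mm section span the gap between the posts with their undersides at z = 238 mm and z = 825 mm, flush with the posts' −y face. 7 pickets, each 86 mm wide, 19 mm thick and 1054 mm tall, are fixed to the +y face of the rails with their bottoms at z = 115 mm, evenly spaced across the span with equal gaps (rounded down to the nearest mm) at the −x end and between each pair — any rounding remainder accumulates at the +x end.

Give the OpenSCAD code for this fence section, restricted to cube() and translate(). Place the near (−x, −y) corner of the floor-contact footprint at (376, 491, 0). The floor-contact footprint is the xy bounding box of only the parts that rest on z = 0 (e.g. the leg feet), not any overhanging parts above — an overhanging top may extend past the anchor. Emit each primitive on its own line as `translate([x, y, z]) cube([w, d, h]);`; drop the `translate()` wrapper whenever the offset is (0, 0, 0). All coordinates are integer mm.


translate([376, 491, 0]) cube([117, 117, 1169]);
translate([2519, 491, 0]) cube([117, 117, 1169]);
translate([493, 491, 238]) cube([2026, 117, 79]);
translate([493, 491, 825]) cube([2026, 117, 79]);
translate([671, 608, 115]) cube([86, 19, 1054]);
translate([935, 608, 115]) cube([86, 19, 1054]);
translate([1199, 608, 115]) cube([86, 19, 1054]);
translate([1463, 608, 115]) cube([86, 19, 1054]);
translate([1727, 608, 115]) cube([86, 19, 1054]);
translate([1991, 608, 115]) cube([86, 19, 1054]);
translate([2255, 608, 115]) cube([86, 19, 1054]);


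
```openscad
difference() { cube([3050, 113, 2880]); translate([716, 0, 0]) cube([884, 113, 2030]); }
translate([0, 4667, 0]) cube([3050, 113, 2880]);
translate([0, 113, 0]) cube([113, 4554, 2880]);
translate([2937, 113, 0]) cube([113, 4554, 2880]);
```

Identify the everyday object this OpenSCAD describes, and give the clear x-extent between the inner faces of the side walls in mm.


A single room. The interior width is 2824 mm.

Four walls enclosing a rectangle with a door in the front wall — a room. Outside width 3050 minus two 113 mm walls gives 2824 mm.


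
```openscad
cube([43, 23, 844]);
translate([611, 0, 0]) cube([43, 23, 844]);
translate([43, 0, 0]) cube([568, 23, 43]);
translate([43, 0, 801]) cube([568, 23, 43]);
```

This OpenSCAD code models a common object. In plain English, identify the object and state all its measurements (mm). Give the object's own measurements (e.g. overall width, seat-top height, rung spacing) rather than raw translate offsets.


A rectangular picture frame lying in the x–z plane (depth along y). The opening is 568 mm wide (x) by 758 mm tall (z), surrounded by a border 43 mm wide on all four sides. The frame is 23 mm deep and is made of two full-height vertical stiles with two horizontal rails fitted between them.


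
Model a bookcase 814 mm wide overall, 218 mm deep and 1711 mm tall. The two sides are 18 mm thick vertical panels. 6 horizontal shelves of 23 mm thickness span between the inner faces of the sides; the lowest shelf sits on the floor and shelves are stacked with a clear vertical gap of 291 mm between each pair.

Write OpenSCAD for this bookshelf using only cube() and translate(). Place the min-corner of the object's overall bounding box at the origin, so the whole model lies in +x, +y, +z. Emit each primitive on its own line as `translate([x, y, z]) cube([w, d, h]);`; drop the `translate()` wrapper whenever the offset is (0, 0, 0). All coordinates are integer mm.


cube([18, 218, 1711]);
translate([796, 0, 0]) cube([18, 218, 1711]);
translate([18, 0, 0]) cube([778, 218, 23]);
translate([18, 0, 314]) cube([778, 218, 23]);
translate([18, 0, 628]) cube([778, 218, 23]);
translate([18, 0, 942]) cube([778, 218, 23]);
translate([18, 0, 1256]) cube([778, 218, 23]);
translate([18, 0, 1570]) cube([778, 218, 23]);


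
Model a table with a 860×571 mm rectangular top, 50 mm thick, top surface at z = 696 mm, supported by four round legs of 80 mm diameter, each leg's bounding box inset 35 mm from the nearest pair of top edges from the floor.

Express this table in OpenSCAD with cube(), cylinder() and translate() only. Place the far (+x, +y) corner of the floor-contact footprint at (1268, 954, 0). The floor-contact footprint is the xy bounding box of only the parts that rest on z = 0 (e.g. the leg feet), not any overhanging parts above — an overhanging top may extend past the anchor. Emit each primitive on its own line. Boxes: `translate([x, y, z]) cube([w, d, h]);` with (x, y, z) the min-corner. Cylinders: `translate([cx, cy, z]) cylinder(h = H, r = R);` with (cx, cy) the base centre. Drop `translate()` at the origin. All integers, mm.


// leg_h = 696 - 50 = 646
translate([443, 418, 646]) cube([860, 571, 50]);
translate([518, 493, 0]) cylinder(h = 646, r = 40);
translate([1228, 493, 0]) cylinder(h = 646, r = 40);
translate([518, 914, 0]) cylinder(h = 646, r = 40);
translate([1228, 914, 0]) cylinder(h = 646, r = 40);


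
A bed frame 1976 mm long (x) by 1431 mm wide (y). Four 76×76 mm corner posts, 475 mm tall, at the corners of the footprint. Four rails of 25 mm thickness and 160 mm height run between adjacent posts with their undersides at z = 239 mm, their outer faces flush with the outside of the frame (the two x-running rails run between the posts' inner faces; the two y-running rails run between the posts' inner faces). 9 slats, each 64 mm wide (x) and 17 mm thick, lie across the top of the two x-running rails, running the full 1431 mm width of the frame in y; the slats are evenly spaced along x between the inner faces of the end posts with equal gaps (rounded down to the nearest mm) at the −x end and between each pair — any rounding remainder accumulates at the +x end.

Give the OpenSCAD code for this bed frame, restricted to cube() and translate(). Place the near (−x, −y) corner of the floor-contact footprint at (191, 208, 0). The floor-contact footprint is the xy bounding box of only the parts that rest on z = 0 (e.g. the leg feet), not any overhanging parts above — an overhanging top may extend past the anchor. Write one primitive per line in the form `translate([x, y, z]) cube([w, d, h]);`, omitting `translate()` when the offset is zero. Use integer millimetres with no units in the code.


// slat z = rail_z + rail_h = 239 + 160 = 399
// slat gap = ⌊(1824 − 9·64) / 10⌋ = 124
translate([191, 208, 0]) cube([76, 76, 475]);
translate([191, 1563, 0]) cube([76, 76, 475]);
translate([2091, 208, 0]) cube([76, 76, 475]);
translate([2091, 1563, 0]) cube([76, 76, 475]);
translate([267, 208, 239]) cube([1824, 25, 160]);
translate([267, 1614, 239]) cube([1824, 25, 160]);
translate([191, 284, 239]) cube([25, 1279, 160]);
translate([2142, 284, 239]) cube([25, 1279, 160]);
translate([391, 208, 399]) cube([64, 1431, 17]);
translate([579, 208, 399]) cube([64, 1431, 17]);
translate([767, 208, 399]) cube([64, 1431, 17]);
translate([955, 208, 399]) cube([64, 1431, 17]);
translate([1143, 208, 399]) cube([64, 1431, 17]);
translate([1331, 208, 399]) cube([64, 1431, 17]);
translate([1519, 208, 399]) cube([64, 1431, 17]);
translate([1707, 208, 399]) cube([64, 1431, 17]);
translate([1895, 208, 399]) cube([64, 1431, 17]);


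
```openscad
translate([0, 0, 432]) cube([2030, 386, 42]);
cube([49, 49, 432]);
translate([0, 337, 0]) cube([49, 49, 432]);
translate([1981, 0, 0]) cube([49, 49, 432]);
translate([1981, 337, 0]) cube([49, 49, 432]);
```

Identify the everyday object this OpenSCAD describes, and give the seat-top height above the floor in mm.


A bench. The seat-top height is 474 mm.

A long slab on four corner posts — a bench. The slab sits at z = 432 with thickness 42, so the top is 432 + 42 = 474 mm.


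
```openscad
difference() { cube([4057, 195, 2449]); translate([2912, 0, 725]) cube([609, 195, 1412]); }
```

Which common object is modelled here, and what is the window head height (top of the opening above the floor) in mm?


A wall with a window opening. The window head height is 2137 mm.

A wall with a rectangular opening subtracted — a window. Sill at z = 725, opening 1412 mm tall, so the head is at 725 + 1412 = 2137 mm.


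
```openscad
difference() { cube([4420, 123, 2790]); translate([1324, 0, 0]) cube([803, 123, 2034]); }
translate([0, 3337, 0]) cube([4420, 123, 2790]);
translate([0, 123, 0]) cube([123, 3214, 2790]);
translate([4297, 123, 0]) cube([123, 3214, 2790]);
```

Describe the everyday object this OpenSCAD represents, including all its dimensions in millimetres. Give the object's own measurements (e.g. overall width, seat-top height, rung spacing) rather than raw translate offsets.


A single room: four walls, each 2790 mm tall and 123 mm thick, enclosing an outside footprint 4420×3460 mm (x × y), no floor or roof. The front and back walls (−y and +y sides) run the full x-width; the side walls fit between their inner faces. A door opening 803 mm wide and 2034 mm tall is cut through the front wall from the floor up, its −x edge 1324 mm from the wall's −x end.


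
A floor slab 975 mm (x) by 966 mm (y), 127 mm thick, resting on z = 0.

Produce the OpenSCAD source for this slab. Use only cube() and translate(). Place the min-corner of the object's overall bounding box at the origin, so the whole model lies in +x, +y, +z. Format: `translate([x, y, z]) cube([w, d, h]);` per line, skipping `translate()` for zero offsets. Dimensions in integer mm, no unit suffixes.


cube([975, 966, 127]);


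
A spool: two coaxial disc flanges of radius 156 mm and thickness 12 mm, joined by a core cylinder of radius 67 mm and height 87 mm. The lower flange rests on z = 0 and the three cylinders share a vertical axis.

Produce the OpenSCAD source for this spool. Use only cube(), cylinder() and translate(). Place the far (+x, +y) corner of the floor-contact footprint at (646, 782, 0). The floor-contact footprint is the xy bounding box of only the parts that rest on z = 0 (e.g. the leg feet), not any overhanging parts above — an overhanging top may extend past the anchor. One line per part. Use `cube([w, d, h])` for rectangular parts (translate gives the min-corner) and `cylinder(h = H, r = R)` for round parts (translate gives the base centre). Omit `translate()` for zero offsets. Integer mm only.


translate([490, 626, 0]) cylinder(h = 12, r = 156);
translate([490, 626, 12]) cylinder(h = 87, r = 67);
translate([490, 626, 99]) cylinder(h = 12, r = 156);


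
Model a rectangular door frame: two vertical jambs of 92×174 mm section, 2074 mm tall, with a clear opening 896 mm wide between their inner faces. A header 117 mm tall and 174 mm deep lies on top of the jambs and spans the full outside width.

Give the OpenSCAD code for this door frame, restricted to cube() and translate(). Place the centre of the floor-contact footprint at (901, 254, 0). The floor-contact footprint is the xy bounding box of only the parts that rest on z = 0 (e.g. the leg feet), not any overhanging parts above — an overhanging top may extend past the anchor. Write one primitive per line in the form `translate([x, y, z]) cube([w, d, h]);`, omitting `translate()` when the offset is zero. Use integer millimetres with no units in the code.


translate([361, 167, 0]) cube([92, 174, 2074]);
translate([1349, 167, 0]) cube([92, 174, 2074]);
translate([361, 167, 2074]) cube([1080, 174, 117]);


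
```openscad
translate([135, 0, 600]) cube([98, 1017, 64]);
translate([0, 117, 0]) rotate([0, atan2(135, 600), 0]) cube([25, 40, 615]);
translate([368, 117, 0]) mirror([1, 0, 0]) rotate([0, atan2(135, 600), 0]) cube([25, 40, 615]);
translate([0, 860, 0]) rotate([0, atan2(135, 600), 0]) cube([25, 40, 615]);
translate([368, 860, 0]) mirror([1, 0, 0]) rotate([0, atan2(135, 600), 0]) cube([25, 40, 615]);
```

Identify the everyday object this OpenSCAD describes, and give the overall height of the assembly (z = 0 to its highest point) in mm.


A sawhorse. The overall height is 664 mm.

A beam across two mirrored pairs of raked legs — a sawhorse. The beam's underside is at z = 600 (matching the legs' vertical rise in atan2(135, 600)) and the beam is 64 mm tall, so its top is at 600 + 64 = 664 mm. The raked legs top out at the beam's underside, so that is the highest point.


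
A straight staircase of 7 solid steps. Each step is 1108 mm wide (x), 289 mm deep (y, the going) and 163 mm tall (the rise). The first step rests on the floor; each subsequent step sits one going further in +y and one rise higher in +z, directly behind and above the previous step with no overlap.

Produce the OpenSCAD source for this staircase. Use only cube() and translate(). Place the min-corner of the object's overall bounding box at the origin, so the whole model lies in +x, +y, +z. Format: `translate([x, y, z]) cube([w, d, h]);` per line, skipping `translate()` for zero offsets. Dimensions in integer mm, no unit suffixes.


cube([1108, 289, 163]);
translate([0, 289, 163]) cube([1108, 289, 163]);
translate([0, 578, 326]) cube([1108, 289, 163]);
translate([0, 867, 489]) cube([1108, 289, 163]);
translate([0, 1156, 652]) cube([1108, 289, 163]);
translate([0, 1445, 815]) cube([1108, 289, 163]);
translate([0, 1734, 978]) cube([1108, 289, 163]);


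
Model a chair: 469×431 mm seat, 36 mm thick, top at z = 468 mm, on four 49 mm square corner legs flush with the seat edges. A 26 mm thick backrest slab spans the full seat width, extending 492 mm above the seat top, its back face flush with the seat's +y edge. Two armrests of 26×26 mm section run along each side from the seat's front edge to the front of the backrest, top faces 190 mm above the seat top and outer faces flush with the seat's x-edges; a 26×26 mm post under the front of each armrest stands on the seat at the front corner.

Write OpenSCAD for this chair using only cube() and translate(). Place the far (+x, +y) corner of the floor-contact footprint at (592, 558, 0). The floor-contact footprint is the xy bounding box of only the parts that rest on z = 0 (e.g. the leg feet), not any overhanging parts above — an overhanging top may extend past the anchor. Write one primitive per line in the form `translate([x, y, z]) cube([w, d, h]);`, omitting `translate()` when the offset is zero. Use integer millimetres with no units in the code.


translate([123, 127, 432]) cube([469, 431, 36]);
translate([123, 127, 0]) cube([49, 49, 432]);
translate([543, 127, 0]) cube([49, 49, 432]);
translate([123, 509, 0]) cube([49, 49, 432]);
translate([543, 509, 0]) cube([49, 49, 432]);
translate([123, 532, 468]) cube([469, 26, 492]);
translate([123, 127, 632]) cube([26, 405, 26]);
translate([566, 127, 632]) cube([26, 405, 26]);
translate([123, 127, 468]) cube([26, 26, 164]);
translate([566, 127, 468]) cube([26, 26, 164]);


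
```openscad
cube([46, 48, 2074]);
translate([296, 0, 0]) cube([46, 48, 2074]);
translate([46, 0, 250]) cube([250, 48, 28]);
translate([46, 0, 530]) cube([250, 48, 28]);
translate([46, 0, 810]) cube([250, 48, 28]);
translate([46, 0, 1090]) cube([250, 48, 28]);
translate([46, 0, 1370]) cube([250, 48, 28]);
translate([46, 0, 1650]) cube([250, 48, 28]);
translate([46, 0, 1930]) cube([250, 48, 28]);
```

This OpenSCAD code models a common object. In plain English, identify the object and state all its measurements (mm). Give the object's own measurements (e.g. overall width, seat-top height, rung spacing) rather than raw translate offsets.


A straight ladder. Two 46×48 mm vertical rails, 2074 mm tall, stand 342 mm apart (outside-to-outside) with their front faces coplanar on the −y side. 7 rungs, each 48 mm deep and 28 mm tall, span between the inner faces of the rails, front faces flush with the rails. The lowest rung's underside is at z = 250 mm and rungs are spaced 280 mm apart (underside to underside).


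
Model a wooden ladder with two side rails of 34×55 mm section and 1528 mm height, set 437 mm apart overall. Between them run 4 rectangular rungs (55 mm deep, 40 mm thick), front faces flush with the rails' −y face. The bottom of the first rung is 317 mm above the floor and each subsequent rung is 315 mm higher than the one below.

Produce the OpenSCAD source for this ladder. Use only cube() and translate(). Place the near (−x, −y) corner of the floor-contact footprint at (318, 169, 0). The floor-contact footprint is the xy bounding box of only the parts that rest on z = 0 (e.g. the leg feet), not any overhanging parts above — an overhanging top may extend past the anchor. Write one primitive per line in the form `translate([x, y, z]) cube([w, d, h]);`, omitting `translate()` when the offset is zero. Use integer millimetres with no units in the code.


// rung span = 437 - 2*34 = 369
// rung[k] z = 317 + k*315
translate([318, 169, 0]) cube([34, 55, 1528]);
translate([721, 169, 0]) cube([34, 55, 1528]);
translate([352, 169, 317]) cube([369, 55, 40]);
translate([352, 169, 632]) cube([369, 55, 40]);
translate([352, 169, 947]) cube([369, 55, 40]);
translate([352, 169, 1262]) cube([369, 55, 40]);


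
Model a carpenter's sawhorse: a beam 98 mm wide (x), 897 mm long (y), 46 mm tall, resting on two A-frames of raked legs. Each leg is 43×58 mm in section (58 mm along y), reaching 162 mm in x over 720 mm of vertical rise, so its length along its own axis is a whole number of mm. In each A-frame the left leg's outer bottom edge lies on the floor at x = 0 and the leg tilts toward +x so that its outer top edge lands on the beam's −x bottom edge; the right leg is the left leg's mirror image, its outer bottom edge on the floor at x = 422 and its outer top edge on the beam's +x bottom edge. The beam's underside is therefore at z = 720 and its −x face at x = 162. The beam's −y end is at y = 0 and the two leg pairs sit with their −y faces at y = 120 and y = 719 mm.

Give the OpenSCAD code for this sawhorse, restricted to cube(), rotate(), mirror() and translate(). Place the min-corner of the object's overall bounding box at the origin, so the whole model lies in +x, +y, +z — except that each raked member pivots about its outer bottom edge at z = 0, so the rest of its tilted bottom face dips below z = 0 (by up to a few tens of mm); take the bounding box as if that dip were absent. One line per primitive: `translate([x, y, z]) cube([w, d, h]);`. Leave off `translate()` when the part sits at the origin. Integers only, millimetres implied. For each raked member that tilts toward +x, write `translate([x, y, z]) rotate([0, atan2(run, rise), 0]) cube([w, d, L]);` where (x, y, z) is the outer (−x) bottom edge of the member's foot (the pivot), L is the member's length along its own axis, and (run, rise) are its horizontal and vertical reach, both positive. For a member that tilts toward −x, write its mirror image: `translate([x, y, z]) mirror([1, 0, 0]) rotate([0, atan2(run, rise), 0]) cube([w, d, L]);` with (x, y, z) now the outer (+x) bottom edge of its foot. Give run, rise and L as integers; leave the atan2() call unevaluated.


translate([162, 0, 720]) cube([98, 897, 46]);
translate([0, 120, 0]) rotate([0, atan2(162, 720), 0]) cube([43, 58, 738]);
translate([422, 120, 0]) mirror([1, 0, 0]) rotate([0, atan2(162, 720), 0]) cube([43, 58, 738]);
translate([0, 719, 0]) rotate([0, atan2(162, 720), 0]) cube([43, 58, 738]);
translate([422, 719, 0]) mirror([1, 0, 0]) rotate([0, atan2(162, 720), 0]) cube([43, 58, 738]);


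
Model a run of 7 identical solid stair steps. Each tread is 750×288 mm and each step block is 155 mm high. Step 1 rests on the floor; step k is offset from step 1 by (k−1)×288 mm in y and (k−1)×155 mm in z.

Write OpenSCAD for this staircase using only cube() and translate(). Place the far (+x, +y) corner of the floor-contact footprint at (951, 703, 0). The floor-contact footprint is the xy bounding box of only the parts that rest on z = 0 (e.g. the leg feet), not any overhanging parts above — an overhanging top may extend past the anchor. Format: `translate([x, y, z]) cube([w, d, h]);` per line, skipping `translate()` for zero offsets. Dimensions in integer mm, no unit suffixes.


translate([201, 415, 0]) cube([750, 288, 155]);
translate([201, 703, 155]) cube([750, 288, 155]);
translate([201, 991, 310]) cube([750, 288, 155]);
translate([201, 1279, 465]) cube([750, 288, 155]);
translate([201, 1567, 620]) cube([750, 288, 155]);
translate([201, 1855, 775]) cube([750, 288, 155]);
translate([201, 2143, 930]) cube([750, 288, 155]);


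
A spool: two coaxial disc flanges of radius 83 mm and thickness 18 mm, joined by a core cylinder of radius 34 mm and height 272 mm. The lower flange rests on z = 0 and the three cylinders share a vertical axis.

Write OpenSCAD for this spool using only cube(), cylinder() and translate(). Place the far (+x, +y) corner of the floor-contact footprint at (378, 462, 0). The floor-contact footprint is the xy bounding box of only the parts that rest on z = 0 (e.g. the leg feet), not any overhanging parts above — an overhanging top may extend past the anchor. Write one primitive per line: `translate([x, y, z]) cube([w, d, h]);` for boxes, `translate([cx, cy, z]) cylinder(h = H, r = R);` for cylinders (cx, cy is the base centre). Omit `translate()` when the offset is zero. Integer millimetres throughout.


translate([295, 379, 0]) cylinder(h = 18, r = 83);
translate([295, 379, 18]) cylinder(h = 272, r = 34);
translate([295, 379, 290]) cylinder(h = 18, r = 83);


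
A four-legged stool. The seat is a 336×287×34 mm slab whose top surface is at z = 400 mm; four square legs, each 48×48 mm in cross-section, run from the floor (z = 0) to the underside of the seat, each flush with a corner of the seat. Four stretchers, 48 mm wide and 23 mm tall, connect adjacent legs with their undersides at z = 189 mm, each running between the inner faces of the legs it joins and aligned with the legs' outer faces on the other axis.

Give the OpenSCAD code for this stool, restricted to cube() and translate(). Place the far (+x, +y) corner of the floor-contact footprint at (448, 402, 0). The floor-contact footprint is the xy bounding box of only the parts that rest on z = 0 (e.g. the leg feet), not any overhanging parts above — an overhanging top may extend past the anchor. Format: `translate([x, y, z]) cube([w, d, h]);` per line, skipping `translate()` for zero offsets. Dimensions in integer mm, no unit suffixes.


// leg_h = 400 - 34 = 366
// stretcher span = 336 - 2*48 = 240
translate([112, 115, 366]) cube([336, 287, 34]);
translate([112, 115, 0]) cube([48, 48, 366]);
translate([400, 115, 0]) cube([48, 48, 366]);
translate([112, 354, 0]) cube([48, 48, 366]);
translate([400, 354, 0]) cube([48, 48, 366]);
translate([160, 115, 189]) cube([240, 48, 23]);
translate([160, 354, 189]) cube([240, 48, 23]);
translate([112, 163, 189]) cube([48, 191, 23]);
translate([400, 163, 189]) cube([48, 191, 23]);


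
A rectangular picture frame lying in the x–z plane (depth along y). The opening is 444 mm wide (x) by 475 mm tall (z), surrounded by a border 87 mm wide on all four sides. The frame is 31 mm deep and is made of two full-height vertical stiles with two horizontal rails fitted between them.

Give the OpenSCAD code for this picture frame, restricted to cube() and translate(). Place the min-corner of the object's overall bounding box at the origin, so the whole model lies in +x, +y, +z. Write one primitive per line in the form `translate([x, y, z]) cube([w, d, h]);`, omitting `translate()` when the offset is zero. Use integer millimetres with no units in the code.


cube([87, 31, 649]);
translate([531, 0, 0]) cube([87, 31, 649]);
translate([87, 0, 0]) cube([444, 31, 87]);
translate([87, 0, 562]) cube([444, 31, 87]);


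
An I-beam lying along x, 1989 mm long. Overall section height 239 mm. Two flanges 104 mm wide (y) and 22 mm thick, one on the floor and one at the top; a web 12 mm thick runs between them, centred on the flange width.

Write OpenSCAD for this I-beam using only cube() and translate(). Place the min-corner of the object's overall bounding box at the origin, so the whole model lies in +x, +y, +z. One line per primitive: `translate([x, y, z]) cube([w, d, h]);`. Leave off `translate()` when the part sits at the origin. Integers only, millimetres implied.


cube([1989, 104, 22]);
translate([0, 46, 22]) cube([1989, 12, 195]);
translate([0, 0, 217]) cube([1989, 104, 22]);


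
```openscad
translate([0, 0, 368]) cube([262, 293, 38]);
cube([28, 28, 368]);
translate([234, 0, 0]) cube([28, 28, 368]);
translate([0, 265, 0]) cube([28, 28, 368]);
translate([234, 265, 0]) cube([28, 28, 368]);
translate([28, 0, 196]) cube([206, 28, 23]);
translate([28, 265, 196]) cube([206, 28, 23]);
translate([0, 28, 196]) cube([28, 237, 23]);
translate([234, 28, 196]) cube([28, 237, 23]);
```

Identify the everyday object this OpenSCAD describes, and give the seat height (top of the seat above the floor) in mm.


A stool. The seat height is 406 mm.

A 262×293×38 slab at z = 368 on four corner posts — a stool. The seat top is 368 + 38 = 406 mm.


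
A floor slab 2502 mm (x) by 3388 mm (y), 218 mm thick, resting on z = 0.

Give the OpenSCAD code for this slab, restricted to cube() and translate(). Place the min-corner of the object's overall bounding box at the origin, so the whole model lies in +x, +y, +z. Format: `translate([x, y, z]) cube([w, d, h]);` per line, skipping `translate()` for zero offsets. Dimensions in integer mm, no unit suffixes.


cube([2502, 3388, 218]);


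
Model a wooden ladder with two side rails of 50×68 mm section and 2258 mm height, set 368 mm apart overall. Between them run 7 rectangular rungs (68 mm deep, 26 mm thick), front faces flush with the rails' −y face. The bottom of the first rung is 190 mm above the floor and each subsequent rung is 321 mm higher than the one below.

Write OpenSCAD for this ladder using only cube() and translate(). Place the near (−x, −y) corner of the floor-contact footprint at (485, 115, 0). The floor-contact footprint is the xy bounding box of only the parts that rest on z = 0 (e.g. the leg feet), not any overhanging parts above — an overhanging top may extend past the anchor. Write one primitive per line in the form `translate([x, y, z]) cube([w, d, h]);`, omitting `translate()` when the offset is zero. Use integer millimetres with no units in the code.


translate([485, 115, 0]) cube([50, 68, 2258]);
translate([803, 115, 0]) cube([50, 68, 2258]);
translate([535, 115, 190]) cube([268, 68, 26]);
translate([535, 115, 511]) cube([268, 68, 26]);
translate([535, 115, 832]) cube([268, 68, 26]);
translate([535, 115, 1153]) cube([268, 68, 26]);
translate([535, 115, 1474]) cube([268, 68, 26]);
translate([535, 115, 1795]) cube([268, 68, 26]);
translate([535, 115, 2116]) cube([268, 68, 26]);


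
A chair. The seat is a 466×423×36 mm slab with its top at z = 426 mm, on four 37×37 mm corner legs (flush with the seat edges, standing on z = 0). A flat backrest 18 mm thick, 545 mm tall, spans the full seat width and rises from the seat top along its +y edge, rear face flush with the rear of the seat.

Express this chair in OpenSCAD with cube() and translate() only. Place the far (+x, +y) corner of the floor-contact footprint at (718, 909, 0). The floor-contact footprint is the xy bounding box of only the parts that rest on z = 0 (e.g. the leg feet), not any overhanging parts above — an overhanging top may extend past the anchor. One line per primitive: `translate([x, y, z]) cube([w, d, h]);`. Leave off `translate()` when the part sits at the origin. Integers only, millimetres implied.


translate([252, 486, 390]) cube([466, 423, 36]);
translate([252, 486, 0]) cube([37, 37, 390]);
translate([681, 486, 0]) cube([37, 37, 390]);
translate([252, 872, 0]) cube([37, 37, 390]);
translate([681, 872, 0]) cube([37, 37, 390]);
translate([252, 891, 426]) cube([466, 18, 545]);


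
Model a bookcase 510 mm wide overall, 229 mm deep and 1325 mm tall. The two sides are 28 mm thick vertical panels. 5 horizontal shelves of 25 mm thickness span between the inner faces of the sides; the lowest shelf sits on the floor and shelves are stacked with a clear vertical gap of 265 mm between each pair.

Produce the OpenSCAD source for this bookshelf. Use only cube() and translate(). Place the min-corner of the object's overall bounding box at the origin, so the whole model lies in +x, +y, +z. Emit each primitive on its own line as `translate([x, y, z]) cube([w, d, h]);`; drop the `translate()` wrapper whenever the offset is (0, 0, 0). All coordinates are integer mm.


cube([28, 229, 1325]);
translate([482, 0, 0]) cube([28, 229, 1325]);
translate([28, 0, 0]) cube([454, 229, 25]);
translate([28, 0, 290]) cube([454, 229, 25]);
translate([28, 0, 580]) cube([454, 229, 25]);
translate([28, 0, 870]) cube([454, 229, 25]);
translate([28, 0, 1160]) cube([454, 229, 25]);


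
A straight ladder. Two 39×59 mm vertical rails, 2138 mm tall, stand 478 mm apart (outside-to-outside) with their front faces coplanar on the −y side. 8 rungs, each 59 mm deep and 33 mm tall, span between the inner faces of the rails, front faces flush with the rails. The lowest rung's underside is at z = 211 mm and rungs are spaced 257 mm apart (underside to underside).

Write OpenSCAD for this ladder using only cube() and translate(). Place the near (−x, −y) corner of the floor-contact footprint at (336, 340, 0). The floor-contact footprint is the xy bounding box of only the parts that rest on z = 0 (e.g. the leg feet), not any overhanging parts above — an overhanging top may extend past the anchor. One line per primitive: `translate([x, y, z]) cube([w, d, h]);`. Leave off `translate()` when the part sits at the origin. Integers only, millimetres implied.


// rung span = 478 - 2*39 = 400
// rung[k] z = 211 + k*257
translate([336, 340, 0]) cube([39, 59, 2138]);
translate([775, 340, 0]) cube([39, 59, 2138]);
translate([375, 340, 211]) cube([400, 59, 33]);
translate([375, 340, 468]) cube([400, 59, 33]);
translate([375, 340, 725]) cube([400, 59, 33]);
translate([375, 340, 982]) cube([400, 59, 33]);
translate([375, 340, 1239]) cube([400, 59, 33]);
translate([375, 340, 1496]) cube([400, 59, 33]);
translate([375, 340, 1753]) cube([400, 59, 33]);
translate([375, 340, 2010]) cube([400, 59, 33]);


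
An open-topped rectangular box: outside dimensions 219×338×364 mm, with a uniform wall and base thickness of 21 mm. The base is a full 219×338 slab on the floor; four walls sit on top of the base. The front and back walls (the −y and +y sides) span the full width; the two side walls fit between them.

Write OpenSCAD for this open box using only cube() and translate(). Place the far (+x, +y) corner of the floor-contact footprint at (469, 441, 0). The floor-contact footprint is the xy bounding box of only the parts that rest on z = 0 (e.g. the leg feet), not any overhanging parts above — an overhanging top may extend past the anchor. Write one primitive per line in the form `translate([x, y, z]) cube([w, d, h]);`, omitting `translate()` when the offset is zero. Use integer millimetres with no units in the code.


translate([250, 103, 0]) cube([219, 338, 21]);
translate([250, 103, 21]) cube([219, 21, 343]);
translate([250, 420, 21]) cube([219, 21, 343]);
translate([250, 124, 21]) cube([21, 296, 343]);
translate([448, 124, 21]) cube([21, 296, 343]);


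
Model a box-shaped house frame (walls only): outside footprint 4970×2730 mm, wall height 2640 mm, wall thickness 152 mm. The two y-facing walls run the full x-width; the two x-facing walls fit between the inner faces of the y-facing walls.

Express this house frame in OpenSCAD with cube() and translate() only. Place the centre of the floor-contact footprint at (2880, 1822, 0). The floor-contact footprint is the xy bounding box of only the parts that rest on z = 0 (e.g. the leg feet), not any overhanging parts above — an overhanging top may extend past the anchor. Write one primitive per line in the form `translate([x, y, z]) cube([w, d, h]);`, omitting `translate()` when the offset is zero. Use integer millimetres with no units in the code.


translate([395, 457, 0]) cube([4970, 152, 2640]);
translate([395, 3035, 0]) cube([4970, 152, 2640]);
translate([395, 609, 0]) cube([152, 2426, 2640]);
translate([5213, 609, 0]) cube([152, 2426, 2640]);


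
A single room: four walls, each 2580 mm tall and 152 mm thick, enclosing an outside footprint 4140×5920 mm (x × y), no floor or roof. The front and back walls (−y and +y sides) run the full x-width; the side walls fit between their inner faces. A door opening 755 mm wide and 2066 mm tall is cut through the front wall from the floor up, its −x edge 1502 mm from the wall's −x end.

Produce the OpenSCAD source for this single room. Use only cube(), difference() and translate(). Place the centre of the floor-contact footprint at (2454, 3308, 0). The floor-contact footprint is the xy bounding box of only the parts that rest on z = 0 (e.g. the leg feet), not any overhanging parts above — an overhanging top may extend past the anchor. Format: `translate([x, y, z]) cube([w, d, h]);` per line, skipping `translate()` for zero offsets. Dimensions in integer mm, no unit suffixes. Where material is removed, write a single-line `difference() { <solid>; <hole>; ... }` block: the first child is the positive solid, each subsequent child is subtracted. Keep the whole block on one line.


difference() { translate([384, 348, 0]) cube([4140, 152, 2580]); translate([1886, 348, 0]) cube([755, 152, 2066]); }
translate([384, 6116, 0]) cube([4140, 152, 2580]);
translate([384, 500, 0]) cube([152, 5616, 2580]);
translate([4372, 500, 0]) cube([152, 5616, 2580]);
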